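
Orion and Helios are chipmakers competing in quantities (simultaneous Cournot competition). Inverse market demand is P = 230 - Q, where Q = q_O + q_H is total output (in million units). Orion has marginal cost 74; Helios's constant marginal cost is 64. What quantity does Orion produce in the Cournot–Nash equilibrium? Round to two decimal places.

48.67

Orion's profit: π_O = (230 - Q)q_O - (74q_O). Setting ∂π_O/∂q_O = 0: 156 - 2q_O - (q_H) = 0.
Helios's profit: π_H = (230 - Q)q_H - (64q_H). Setting ∂π_H/∂q_H = 0: 166 - 2q_H - (q_O) = 0.
Rearranging gives the reaction functions q_O = (156 - q_H)/2 and q_H = (166 - q_O)/2.
Solving the pair: q_O = 146/3, q_H = 176/3.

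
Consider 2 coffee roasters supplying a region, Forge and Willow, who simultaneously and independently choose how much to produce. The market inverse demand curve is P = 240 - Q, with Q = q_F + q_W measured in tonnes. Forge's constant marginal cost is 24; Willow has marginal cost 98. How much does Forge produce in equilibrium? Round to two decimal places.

96.67

Forge's profit: π_F = (240 - Q)q_F - (24q_F). Setting ∂π_F/∂q_F = 0: 216 - 2q_F - (q_W) = 0.
Willow's profit: π_W = (240 - Q)q_W - (98q_W). Setting ∂π_W/∂q_W = 0: 142 - 2q_W - (q_F) = 0.
So q_F = (216 - q_W)/2 and q_W = (142 - q_F)/2.
Substituting one into the other gives q_F = 290/3 and q_W = 68/3.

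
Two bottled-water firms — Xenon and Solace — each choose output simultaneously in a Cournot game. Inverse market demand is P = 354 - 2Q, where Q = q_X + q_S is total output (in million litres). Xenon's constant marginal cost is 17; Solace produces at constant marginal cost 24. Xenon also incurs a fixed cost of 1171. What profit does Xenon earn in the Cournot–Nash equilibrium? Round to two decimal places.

5403.22

Xenon's profit: π_X = (354 - 2Q)q_X - (17q_X). Setting ∂π_X/∂q_X = 0: 337 - 4q_X - 2(q_S) = 0.
Solace's first-order condition: 330 - 4q_S - 2(q_X) = 0.
Rearranging gives the reaction functions q_X = (337 - 2q_S)/4 and q_S = (330 - 2q_X)/4.
Solving the pair: q_X = 172/3, q_S = 323/6.
Price P = 354 - 2·(667/6) = 395/3.
Xenon's profit: (395/3 - 17)·(172/3) - 1171 = 5403.2222.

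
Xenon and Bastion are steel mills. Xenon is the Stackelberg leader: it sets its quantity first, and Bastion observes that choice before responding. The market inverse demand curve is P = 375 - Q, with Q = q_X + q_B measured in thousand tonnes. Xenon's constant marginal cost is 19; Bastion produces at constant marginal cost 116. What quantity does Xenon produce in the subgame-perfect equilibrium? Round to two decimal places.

226.50

Solve by backward induction. Given q_X, the follower Bastion maximises π_B = (375 - q_X - q_B)q_B - 116q_B.
Follower FOC: 259 - q_X - 2q_B = 0, so q_B(q_X) = (259 - q_X)/2.
Xenon substitutes q_B(q_X) into its own profit: π_X = q_X(375 - q_X - (259 - q_X)/2) - 19q_X = (491/2 - (1/2)q_X)q_X - 19q_X.
Leader FOC: 453/2 - q_X = 0, so q_X = 453/2.
Then q_B = (259 - 453/2)/2 = 65/4.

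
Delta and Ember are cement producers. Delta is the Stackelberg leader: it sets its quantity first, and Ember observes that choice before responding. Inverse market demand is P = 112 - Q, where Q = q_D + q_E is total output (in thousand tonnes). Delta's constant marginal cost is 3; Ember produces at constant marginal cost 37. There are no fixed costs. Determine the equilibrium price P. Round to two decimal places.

The follower Ember best-responds to any q_D: π_E = (112 - Q)q_E - 37q_E.
∂π_E/∂q_E = 75 - q_D - 2q_E = 0 gives the reaction function q_E = (75 - q_D)/2.
The leader anticipates this reaction. Substituting into P = 112 - Q gives P = 149/2 - (1/2)q_D, so π_D = (149/2 - (1/2)q_D)q_D - 3q_D.
Leader FOC: 143/2 - q_D = 0, so q_D = 143/2.
Then q_E = (75 - 143/2)/2 = 7/4.
Total output Q = 293/4, so price P = 112 - 293/4 = 155/4.

38.75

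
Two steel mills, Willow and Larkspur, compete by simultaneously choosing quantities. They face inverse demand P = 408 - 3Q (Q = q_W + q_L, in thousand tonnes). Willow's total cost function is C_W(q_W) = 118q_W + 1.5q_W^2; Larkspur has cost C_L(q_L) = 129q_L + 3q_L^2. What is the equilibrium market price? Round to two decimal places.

Willow's profit: π_W = (408 - 3Q)q_W - (118q_W + (3/2)q_W²). Setting ∂π_W/∂q_W = 0: 290 - 9q_W - 3(q_L) = 0.
Larkspur's profit: π_L = (408 - 3Q)q_L - (129q_L + 3q_L²). Setting ∂π_L/∂q_L = 0: 279 - 12q_L - 3(q_W) = 0.
Rearranging gives the reaction functions q_W = (290 - 3q_L)/9 and q_L = (279 - 3q_W)/12.
Substituting one into the other gives q_W = 881/33 and q_L = 547/33.
Total output Q = 476/11, so price P = 408 - 3·(476/11) = 278.1818.

278.18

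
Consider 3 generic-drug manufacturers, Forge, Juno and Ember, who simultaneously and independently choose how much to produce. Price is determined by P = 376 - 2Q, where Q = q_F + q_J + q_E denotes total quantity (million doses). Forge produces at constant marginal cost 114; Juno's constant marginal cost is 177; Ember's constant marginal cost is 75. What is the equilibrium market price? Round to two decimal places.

185.50

Forge's profit: π_F = (376 - 2Q)q_F - (114q_F). Setting ∂π_F/∂q_F = 0: 262 - 4q_F - 2(q_J + q_E) = 0.
Juno's profit: π_J = (376 - 2Q)q_J - (177q_J). Setting ∂π_J/∂q_J = 0: 199 - 4q_J - 2(q_F + q_E) = 0.
Ember's first-order condition: 301 - 4q_E - 2(q_F + q_J) = 0.
Summing all 3 equations gives 762 − 8Q = 0, hence Q = 381/4.
Back-substituting: q_F = (262 − 381/2)/2 = 143/4, q_J = (199 − 381/2)/2 = 17/4, q_E = (301 − 381/2)/2 = 221/4.
Total output Q = 381/4, so price P = 376 - 2·(381/4) = 371/2.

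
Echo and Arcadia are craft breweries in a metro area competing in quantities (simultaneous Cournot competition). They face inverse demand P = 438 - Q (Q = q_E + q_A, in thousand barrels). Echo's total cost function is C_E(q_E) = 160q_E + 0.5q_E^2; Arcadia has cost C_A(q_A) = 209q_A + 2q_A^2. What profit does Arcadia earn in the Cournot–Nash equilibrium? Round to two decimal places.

1736.48

Echo's profit: π_E = (438 - Q)q_E - (160q_E + (1/2)q_E²). Setting ∂π_E/∂q_E = 0: 278 - 3q_E - (q_A) = 0.
Arcadia's profit: π_A = (438 - Q)q_A - (209q_A + 2q_A²). Setting ∂π_A/∂q_A = 0: 229 - 6q_A - (q_E) = 0.
So q_E = (278 - q_A)/3 and q_A = (229 - q_E)/6.
Solving the pair: q_E = 1439/17, q_A = 409/17.
Price P = 438 - 1848/17 = 329.2941.
Arcadia's profit: 329.2941·(409/17) - 209·(409/17) - 2(409/17)² = 1736.4810.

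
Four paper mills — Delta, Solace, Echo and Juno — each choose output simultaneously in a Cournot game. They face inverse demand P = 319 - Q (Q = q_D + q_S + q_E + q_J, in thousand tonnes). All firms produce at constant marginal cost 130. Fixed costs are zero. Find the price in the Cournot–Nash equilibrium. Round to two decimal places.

Each firm earns π_i = (319 - Q)q_i - 130q_i.
Setting ∂π_i/∂q_i = 0 with rivals' quantities fixed: 189 - 2q_i - Σ_{j≠i} q_j = 0.
By symmetry each firm produces the same amount; substituting Σ_{j≠i} q_j = 3q_i yields q_i = 189/5.
Total output Q = 756/5, so price P = 319 - 756/5 = 839/5.

167.80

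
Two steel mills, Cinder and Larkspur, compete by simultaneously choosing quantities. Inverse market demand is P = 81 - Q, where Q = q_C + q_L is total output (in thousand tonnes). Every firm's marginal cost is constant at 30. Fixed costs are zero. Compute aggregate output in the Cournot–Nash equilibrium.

Each firm earns π_i = (81 - Q)q_i - 30q_i.
First-order condition (treating rivals' output as given): 51 - 2q_i - q_j = 0.
With identical firms every q_j equals q_i, so q_j = q_i and 51 = 3q_i, giving q_i = 17.
Total output Q = 17 + 17 = 34.

34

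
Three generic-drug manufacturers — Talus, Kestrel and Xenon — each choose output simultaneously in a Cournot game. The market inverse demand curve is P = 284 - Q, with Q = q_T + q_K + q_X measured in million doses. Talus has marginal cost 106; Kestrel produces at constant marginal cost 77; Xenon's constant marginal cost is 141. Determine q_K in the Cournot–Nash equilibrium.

75

Talus's profit: π_T = (284 - Q)q_T - (106q_T). Setting ∂π_T/∂q_T = 0: 178 - 2q_T - (q_K + q_X) = 0.
Kestrel's first-order condition: 207 - 2q_K - (q_T + q_X) = 0.
Xenon's first-order condition: 143 - 2q_X - (q_T + q_K) = 0.
Adding the 3 first-order conditions: 528 − 4Q = 0, so Q = 132.
Back-substituting: q_T = (178 − 132) = 46, q_K = (207 − 132) = 75, q_X = (143 − 132) = 11.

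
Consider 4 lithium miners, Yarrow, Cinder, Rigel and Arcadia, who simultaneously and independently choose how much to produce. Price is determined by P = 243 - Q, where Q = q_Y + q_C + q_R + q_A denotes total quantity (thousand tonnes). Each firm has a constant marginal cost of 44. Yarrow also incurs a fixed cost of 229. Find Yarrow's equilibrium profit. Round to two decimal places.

Each firm earns π_i = (243 - Q)q_i - 44q_i.
Setting ∂π_i/∂q_i = 0 with rivals' quantities fixed: 199 - 2q_i - Σ_{j≠i} q_j = 0.
With identical firms every q_j equals q_i, so Σ_{j≠i} q_j = 3q_i and 199 = 5q_i, giving q_i = 199/5.
Price P = 243 - 796/5 = 419/5.
Yarrow's profit: (419/5 - 44)·(199/5) - 229 = 1355.0400.

1355.04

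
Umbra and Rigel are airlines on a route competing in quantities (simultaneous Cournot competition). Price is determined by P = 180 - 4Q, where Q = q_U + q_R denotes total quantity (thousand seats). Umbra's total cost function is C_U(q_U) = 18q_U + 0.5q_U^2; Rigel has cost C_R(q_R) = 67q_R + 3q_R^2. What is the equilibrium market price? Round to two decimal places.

Umbra's profit: π_U = (180 - 4Q)q_U - (18q_U + (1/2)q_U²). Setting ∂π_U/∂q_U = 0: 162 - 9q_U - 4(q_R) = 0.
Rigel's first-order condition: 113 - 14q_R - 4(q_U) = 0.
So q_U = (162 - 4q_R)/9 and q_R = (113 - 4q_U)/14.
Substituting one into the other gives q_U = 908/55 and q_R = 369/110.
Total output Q = 437/22, so price P = 180 - 4·(437/22) = 1106/11.

100.55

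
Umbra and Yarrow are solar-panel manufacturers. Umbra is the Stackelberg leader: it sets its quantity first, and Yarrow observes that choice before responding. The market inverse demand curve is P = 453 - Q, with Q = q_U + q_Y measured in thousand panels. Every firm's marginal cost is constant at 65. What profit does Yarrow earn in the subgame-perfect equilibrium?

The follower Yarrow best-responds to any q_U: π_Y = (453 - Q)q_Y - 65q_Y.
Follower FOC: 388 - q_U - 2q_Y = 0, so q_Y(q_U) = (388 - q_U)/2.
The leader anticipates this reaction. Substituting into P = 453 - Q gives P = 259 - (1/2)q_U, so π_U = (259 - (1/2)q_U)q_U - 65q_U.
Maximising: ∂π_U/∂q_U = 194 - q_U = 0, giving q_U = 194.
Then q_Y = (388 - 194)/2 = 97.
Price P = 453 - 291 = 162.
Yarrow's profit: (162 - 65)·97 = 9409.

9409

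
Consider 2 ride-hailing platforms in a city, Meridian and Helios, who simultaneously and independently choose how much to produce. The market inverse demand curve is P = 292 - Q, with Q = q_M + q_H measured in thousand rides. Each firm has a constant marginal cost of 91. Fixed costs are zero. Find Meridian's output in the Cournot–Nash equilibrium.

Each firm earns π_i = (292 - Q)q_i - 91q_i.
Setting ∂π_i/∂q_i = 0 with rivals' quantities fixed: 201 - 2q_i - q_j = 0.
By symmetry each firm produces the same amount; substituting q_j = q_i yields q_i = 201/3 = 67.

67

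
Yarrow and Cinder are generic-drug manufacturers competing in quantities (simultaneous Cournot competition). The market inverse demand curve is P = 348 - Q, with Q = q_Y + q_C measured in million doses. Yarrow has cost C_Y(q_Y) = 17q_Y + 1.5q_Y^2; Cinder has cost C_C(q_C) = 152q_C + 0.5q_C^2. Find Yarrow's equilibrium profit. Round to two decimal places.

8102.16

Yarrow's profit: π_Y = (348 - Q)q_Y - (17q_Y + (3/2)q_Y²). Setting ∂π_Y/∂q_Y = 0: 331 - 5q_Y - (q_C) = 0.
Cinder's profit: π_C = (348 - Q)q_C - (152q_C + (1/2)q_C²). Setting ∂π_C/∂q_C = 0: 196 - 3q_C - (q_Y) = 0.
Best responses: q_Y = (331 - q_C)/5, q_C = (196 - q_Y)/3.
Solving the pair: q_Y = 797/14, q_C = 649/14.
Price P = 348 - 723/7 = 1713/7.
Yarrow's profit: (1713/7)·(797/14) - 17·(797/14) - (3/2)(797/14)² = 8102.1556.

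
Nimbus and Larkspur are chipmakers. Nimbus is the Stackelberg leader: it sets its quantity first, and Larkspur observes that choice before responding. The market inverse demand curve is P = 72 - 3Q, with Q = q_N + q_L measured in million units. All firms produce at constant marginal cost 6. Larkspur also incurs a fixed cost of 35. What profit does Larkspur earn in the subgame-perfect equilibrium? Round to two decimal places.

The follower Larkspur best-responds to any q_N: π_L = (72 - 3Q)q_L - 6q_L.
Setting the follower's marginal profit to zero, 66 - 3q_N - 6q_L = 0, i.e. q_L = (66 - 3q_N)/6.
The leader anticipates this reaction. Substituting into P = 72 - 3Q gives P = 39 - (3/2)q_N, so π_N = (39 - (3/2)q_N)q_N - 6q_N.
Maximising: ∂π_N/∂q_N = 33 - 3q_N = 0, giving q_N = 11.
Then q_L = (66 - 3·11)/6 = 11/2.
Price P = 72 - 3·(33/2) = 45/2.
Larkspur's profit: (45/2 - 6)·(11/2) - 35 = 223/4.

55.75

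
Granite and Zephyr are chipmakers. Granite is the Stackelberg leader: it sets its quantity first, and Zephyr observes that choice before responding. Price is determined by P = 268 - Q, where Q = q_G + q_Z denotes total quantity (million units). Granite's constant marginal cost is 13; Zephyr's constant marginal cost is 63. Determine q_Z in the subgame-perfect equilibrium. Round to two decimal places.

26.25

The follower Zephyr best-responds to any q_G: π_Z = (268 - Q)q_Z - 63q_Z.
Setting the follower's marginal profit to zero, 205 - q_G - 2q_Z = 0, i.e. q_Z = (205 - q_G)/2.
Granite substitutes q_Z(q_G) into its own profit: π_G = q_G(268 - q_G - (205 - q_G)/2) - 13q_G = (331/2 - (1/2)q_G)q_G - 13q_G.
Leader FOC: 305/2 - q_G = 0, so q_G = 305/2.
Then q_Z = (205 - 305/2)/2 = 105/4.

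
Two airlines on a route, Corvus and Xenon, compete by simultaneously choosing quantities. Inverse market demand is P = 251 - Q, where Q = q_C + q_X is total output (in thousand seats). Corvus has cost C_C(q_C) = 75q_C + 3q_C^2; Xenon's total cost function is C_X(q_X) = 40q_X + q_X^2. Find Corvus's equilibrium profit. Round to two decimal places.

1011.65

Corvus's profit: π_C = (251 - Q)q_C - (75q_C + 3q_C²). Setting ∂π_C/∂q_C = 0: 176 - 8q_C - (q_X) = 0.
Xenon's first-order condition: 211 - 4q_X - (q_C) = 0.
Best responses: q_C = (176 - q_X)/8, q_X = (211 - q_C)/4.
Substituting one into the other gives q_C = 493/31 and q_X = 1512/31.
Price P = 251 - 64.6774 = 186.3226.
Corvus's profit: 186.3226·(493/31) - 75·(493/31) - 3(493/31)² = 1011.6504.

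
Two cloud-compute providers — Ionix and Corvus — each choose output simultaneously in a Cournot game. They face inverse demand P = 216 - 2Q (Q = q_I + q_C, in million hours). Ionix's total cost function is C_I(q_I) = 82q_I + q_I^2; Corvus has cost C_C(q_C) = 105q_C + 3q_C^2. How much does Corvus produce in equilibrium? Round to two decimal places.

7.11

Ionix's profit: π_I = (216 - 2Q)q_I - (82q_I + q_I²). Setting ∂π_I/∂q_I = 0: 134 - 6q_I - 2(q_C) = 0.
Corvus's first-order condition: 111 - 10q_C - 2(q_I) = 0.
Rearranging gives the reaction functions q_I = (134 - 2q_C)/6 and q_C = (111 - 2q_I)/10.
Solving the pair: q_I = 559/28, q_C = 199/28.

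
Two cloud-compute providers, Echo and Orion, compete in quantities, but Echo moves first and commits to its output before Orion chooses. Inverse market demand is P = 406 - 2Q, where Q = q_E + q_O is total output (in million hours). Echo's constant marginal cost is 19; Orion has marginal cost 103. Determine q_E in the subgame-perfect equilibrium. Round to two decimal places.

117.75

The follower Orion best-responds to any q_E: π_O = (406 - 2Q)q_O - 103q_O.
∂π_O/∂q_O = 303 - 2q_E - 4q_O = 0 gives the reaction function q_O = (303 - 2q_E)/4.
Echo substitutes q_O(q_E) into its own profit: π_E = q_E(406 - 2q_E - (303 - 2q_E)/2) - 19q_E = (509/2 - q_E)q_E - 19q_E.
Maximising: ∂π_E/∂q_E = 471/2 - 2q_E = 0, giving q_E = 471/4.
Then q_O = (303 - 2·(471/4))/4 = 135/8.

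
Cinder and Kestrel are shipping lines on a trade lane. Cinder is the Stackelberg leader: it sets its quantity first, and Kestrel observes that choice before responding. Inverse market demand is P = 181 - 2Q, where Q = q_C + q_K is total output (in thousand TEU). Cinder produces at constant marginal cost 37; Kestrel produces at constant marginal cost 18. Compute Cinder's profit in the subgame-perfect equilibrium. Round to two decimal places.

976.56

Solve by backward induction. Given q_C, the follower Kestrel maximises π_K = (181 - 2q_C - 2q_K)q_K - 18q_K.
Follower FOC: 163 - 2q_C - 4q_K = 0, so q_K(q_C) = (163 - 2q_C)/4.
Cinder substitutes q_K(q_C) into its own profit: π_C = q_C(181 - 2q_C - (163 - 2q_C)/2) - 37q_C = (199/2 - q_C)q_C - 37q_C.
Leader FOC: 125/2 - 2q_C = 0, so q_C = 125/4.
Then q_K = (163 - 2·(125/4))/4 = 201/8.
Price P = 181 - 2·(451/8) = 273/4.
Cinder's profit: (273/4 - 37)·(125/4) = 976.5625.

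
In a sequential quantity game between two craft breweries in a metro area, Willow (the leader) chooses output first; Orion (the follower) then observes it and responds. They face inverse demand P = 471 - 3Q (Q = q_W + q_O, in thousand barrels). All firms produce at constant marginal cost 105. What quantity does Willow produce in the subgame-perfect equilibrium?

The follower Orion best-responds to any q_W: π_O = (471 - 3Q)q_O - 105q_O.
Setting the follower's marginal profit to zero, 366 - 3q_W - 6q_O = 0, i.e. q_O = (366 - 3q_W)/6.
The leader anticipates this reaction. Substituting into P = 471 - 3Q gives P = 288 - (3/2)q_W, so π_W = (288 - (3/2)q_W)q_W - 105q_W.
The leader's first-order condition 183 - 3q_W = 0 yields q_W = 61.
Then q_O = (366 - 3·61)/6 = 61/2.

61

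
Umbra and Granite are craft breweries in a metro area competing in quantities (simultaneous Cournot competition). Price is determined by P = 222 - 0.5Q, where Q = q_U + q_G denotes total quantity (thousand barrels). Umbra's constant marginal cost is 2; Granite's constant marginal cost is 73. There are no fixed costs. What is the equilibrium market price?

99

Umbra's profit: π_U = (222 - 0.5Q)q_U - (2q_U). Setting ∂π_U/∂q_U = 0: 220 - q_U - (1/2)(q_G) = 0.
Granite's first-order condition: 149 - q_G - (1/2)(q_U) = 0.
Rearranging gives the reaction functions q_U = (220 - (1/2)q_G) and q_G = (149 - (1/2)q_U).
Substituting one into the other gives q_U = 194 and q_G = 52.
Total output Q = 246, so price P = 222 - (1/2)·246 = 99.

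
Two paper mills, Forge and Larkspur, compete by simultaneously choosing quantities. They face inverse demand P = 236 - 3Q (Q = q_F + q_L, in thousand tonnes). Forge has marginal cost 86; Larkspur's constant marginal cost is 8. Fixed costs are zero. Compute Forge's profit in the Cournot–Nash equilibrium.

192

Forge's profit: π_F = (236 - 3Q)q_F - (86q_F). Setting ∂π_F/∂q_F = 0: 150 - 6q_F - 3(q_L) = 0.
Larkspur's first-order condition: 228 - 6q_L - 3(q_F) = 0.
Best responses: q_F = (150 - 3q_L)/6, q_L = (228 - 3q_F)/6.
Solving the pair: q_F = 8, q_L = 34.
Price P = 236 - 3·42 = 110.
Forge's profit: (110 - 86)·8 = 192.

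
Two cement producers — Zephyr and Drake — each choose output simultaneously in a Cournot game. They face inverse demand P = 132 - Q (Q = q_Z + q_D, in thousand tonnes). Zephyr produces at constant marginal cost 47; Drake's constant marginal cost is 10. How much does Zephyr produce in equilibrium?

16

Zephyr's profit: π_Z = (132 - Q)q_Z - (47q_Z). Setting ∂π_Z/∂q_Z = 0: 85 - 2q_Z - (q_D) = 0.
Drake's first-order condition: 122 - 2q_D - (q_Z) = 0.
Rearranging gives the reaction functions q_Z = (85 - q_D)/2 and q_D = (122 - q_Z)/2.
Substituting one into the other gives q_Z = 16 and q_D = 53.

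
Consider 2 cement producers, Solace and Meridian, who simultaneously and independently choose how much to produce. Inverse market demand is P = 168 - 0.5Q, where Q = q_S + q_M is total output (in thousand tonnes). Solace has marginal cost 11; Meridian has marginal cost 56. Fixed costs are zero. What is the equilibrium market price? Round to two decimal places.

Solace's profit: π_S = (168 - 0.5Q)q_S - (11q_S). Setting ∂π_S/∂q_S = 0: 157 - q_S - (1/2)(q_M) = 0.
Meridian's first-order condition: 112 - q_M - (1/2)(q_S) = 0.
So q_S = (157 - (1/2)q_M) and q_M = (112 - (1/2)q_S).
Substituting one into the other gives q_S = 404/3 and q_M = 134/3.
Total output Q = 538/3, so price P = 168 - (1/2)·(538/3) = 235/3.

78.33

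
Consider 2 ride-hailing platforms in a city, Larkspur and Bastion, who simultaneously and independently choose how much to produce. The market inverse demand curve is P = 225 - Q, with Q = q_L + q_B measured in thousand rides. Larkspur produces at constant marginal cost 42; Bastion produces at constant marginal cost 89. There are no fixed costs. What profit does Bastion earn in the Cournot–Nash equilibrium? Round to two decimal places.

Larkspur's profit: π_L = (225 - Q)q_L - (42q_L). Setting ∂π_L/∂q_L = 0: 183 - 2q_L - (q_B) = 0.
Bastion's profit: π_B = (225 - Q)q_B - (89q_B). Setting ∂π_B/∂q_B = 0: 136 - 2q_B - (q_L) = 0.
So q_L = (183 - q_B)/2 and q_B = (136 - q_L)/2.
Substituting one into the other gives q_L = 230/3 and q_B = 89/3.
Price P = 225 - 319/3 = 356/3.
Bastion's profit: (356/3 - 89)·(89/3) = 880.1111.

880.11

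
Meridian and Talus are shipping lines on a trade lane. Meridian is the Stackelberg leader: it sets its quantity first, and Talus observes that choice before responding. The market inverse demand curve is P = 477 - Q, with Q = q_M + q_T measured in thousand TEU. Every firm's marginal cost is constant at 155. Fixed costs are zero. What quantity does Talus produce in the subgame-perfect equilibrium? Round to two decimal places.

The follower Talus best-responds to any q_M: π_T = (477 - Q)q_T - 155q_T.
∂π_T/∂q_T = 322 - q_M - 2q_T = 0 gives the reaction function q_T = (322 - q_M)/2.
Meridian substitutes q_T(q_M) into its own profit: π_M = q_M(477 - q_M - (322 - q_M)/2) - 155q_M = (316 - (1/2)q_M)q_M - 155q_M.
The leader's first-order condition 161 - q_M = 0 yields q_M = 161.
Then q_T = (322 - 161)/2 = 161/2.

80.50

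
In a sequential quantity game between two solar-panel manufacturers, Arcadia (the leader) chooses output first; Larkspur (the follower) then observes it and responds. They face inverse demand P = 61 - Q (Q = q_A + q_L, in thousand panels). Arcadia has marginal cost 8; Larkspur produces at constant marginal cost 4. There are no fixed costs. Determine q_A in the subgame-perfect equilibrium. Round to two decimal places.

The follower Larkspur best-responds to any q_A: π_L = (61 - Q)q_L - 4q_L.
Setting the follower's marginal profit to zero, 57 - q_A - 2q_L = 0, i.e. q_L = (57 - q_A)/2.
Arcadia substitutes q_L(q_A) into its own profit: π_A = q_A(61 - q_A - (57 - q_A)/2) - 8q_A = (65/2 - (1/2)q_A)q_A - 8q_A.
Maximising: ∂π_A/∂q_A = 49/2 - q_A = 0, giving q_A = 49/2.
Then q_L = (57 - 49/2)/2 = 65/4.

24.50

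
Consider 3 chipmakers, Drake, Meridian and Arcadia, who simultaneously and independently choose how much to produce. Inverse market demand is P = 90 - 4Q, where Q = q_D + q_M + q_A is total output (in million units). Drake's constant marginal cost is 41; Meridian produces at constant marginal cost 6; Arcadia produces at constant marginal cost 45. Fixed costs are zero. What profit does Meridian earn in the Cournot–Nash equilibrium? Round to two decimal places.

Drake's profit: π_D = (90 - 4Q)q_D - (41q_D). Setting ∂π_D/∂q_D = 0: 49 - 8q_D - 4(q_M + q_A) = 0.
Meridian's first-order condition: 84 - 8q_M - 4(q_D + q_A) = 0.
Arcadia's profit: π_A = (90 - 4Q)q_A - (45q_A). Setting ∂π_A/∂q_A = 0: 45 - 8q_A - 4(q_D + q_M) = 0.
Adding the 3 conditions: 178 − 8Q − 8Q = 0, i.e. Q = 89/8.
Back-substituting: q_D = (49 − 89/2)/4 = 9/8, q_M = (84 − 89/2)/4 = 79/8, q_A = (45 − 89/2)/4 = 1/8.
Price P = 90 - 4·(89/8) = 91/2.
Meridian's profit: (91/2 - 6)·(79/8) = 390.0625.

390.06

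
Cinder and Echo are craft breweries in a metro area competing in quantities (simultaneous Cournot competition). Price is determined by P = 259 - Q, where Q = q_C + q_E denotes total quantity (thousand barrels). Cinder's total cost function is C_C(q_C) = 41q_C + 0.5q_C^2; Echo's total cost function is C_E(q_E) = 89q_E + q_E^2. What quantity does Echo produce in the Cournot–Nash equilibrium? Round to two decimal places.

Cinder's profit: π_C = (259 - Q)q_C - (41q_C + (1/2)q_C²). Setting ∂π_C/∂q_C = 0: 218 - 3q_C - (q_E) = 0.
Echo's profit: π_E = (259 - Q)q_E - (89q_E + q_E²). Setting ∂π_E/∂q_E = 0: 170 - 4q_E - (q_C) = 0.
Rearranging gives the reaction functions q_C = (218 - q_E)/3 and q_E = (170 - q_C)/4.
Solving the pair: q_C = 702/11, q_E = 292/11.

26.55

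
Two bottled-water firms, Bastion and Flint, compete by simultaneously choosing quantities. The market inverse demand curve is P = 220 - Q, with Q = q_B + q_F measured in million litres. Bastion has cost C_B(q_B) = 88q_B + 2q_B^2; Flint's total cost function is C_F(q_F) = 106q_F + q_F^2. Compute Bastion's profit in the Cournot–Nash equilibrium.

972

Bastion's profit: π_B = (220 - Q)q_B - (88q_B + 2q_B²). Setting ∂π_B/∂q_B = 0: 132 - 6q_B - (q_F) = 0.
Flint's profit: π_F = (220 - Q)q_F - (106q_F + q_F²). Setting ∂π_F/∂q_F = 0: 114 - 4q_F - (q_B) = 0.
So q_B = (132 - q_F)/6 and q_F = (114 - q_B)/4.
Solving the pair: q_B = 18, q_F = 24.
Price P = 220 - 42 = 178.
Bastion's profit: 178·18 - 88·18 - 2·18² = 972.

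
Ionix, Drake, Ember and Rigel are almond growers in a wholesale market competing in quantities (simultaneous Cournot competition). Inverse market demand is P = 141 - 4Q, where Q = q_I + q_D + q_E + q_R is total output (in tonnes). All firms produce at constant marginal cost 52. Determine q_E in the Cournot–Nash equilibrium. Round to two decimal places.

A representative firm's profit is π_i = q_i(141 - 4Q) - 52q_i.
First-order condition (treating rivals' output as given): 89 - 8q_i - 4·Σ_{j≠i} q_j = 0.
By symmetry each firm produces the same amount; substituting Σ_{j≠i} q_j = 3q_i yields q_i = 89/20.

4.45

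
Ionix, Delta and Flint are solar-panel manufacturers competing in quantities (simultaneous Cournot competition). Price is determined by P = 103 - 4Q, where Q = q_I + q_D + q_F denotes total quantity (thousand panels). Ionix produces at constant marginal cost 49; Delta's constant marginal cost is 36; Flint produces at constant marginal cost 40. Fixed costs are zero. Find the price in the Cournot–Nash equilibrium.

57

Ionix's profit: π_I = (103 - 4Q)q_I - (49q_I). Setting ∂π_I/∂q_I = 0: 54 - 8q_I - 4(q_D + q_F) = 0.
Delta's profit: π_D = (103 - 4Q)q_D - (36q_D). Setting ∂π_D/∂q_D = 0: 67 - 8q_D - 4(q_I + q_F) = 0.
Flint's profit: π_F = (103 - 4Q)q_F - (40q_F). Setting ∂π_F/∂q_F = 0: 63 - 8q_F - 4(q_I + q_D) = 0.
Summing all 3 equations gives 184 − 16Q = 0, hence Q = 23/2.
Back-substituting: q_I = (54 − 46)/4 = 2, q_D = (67 − 46)/4 = 21/4, q_F = (63 − 46)/4 = 17/4.
Total output Q = 23/2, so price P = 103 - 4·(23/2) = 57.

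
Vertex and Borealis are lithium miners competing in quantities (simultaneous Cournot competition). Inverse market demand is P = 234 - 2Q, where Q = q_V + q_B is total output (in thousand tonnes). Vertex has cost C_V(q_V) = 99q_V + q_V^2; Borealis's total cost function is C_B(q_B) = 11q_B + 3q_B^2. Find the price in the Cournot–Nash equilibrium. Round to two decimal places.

Vertex's profit: π_V = (234 - 2Q)q_V - (99q_V + q_V²). Setting ∂π_V/∂q_V = 0: 135 - 6q_V - 2(q_B) = 0.
Borealis's profit: π_B = (234 - 2Q)q_B - (11q_B + 3q_B²). Setting ∂π_B/∂q_B = 0: 223 - 10q_B - 2(q_V) = 0.
Best responses: q_V = (135 - 2q_B)/6, q_B = (223 - 2q_V)/10.
Substituting one into the other gives q_V = 113/7 and q_B = 267/14.
Total output Q = 493/14, so price P = 234 - 2·(493/14) = 1145/7.

163.57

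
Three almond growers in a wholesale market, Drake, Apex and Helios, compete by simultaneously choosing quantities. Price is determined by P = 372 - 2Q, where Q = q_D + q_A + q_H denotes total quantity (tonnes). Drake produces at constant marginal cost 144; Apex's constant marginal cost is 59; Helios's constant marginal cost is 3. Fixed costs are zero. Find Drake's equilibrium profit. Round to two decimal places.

Drake's profit: π_D = (372 - 2Q)q_D - (144q_D). Setting ∂π_D/∂q_D = 0: 228 - 4q_D - 2(q_A + q_H) = 0.
Apex's first-order condition: 313 - 4q_A - 2(q_D + q_H) = 0.
Helios's profit: π_H = (372 - 2Q)q_H - (3q_H). Setting ∂π_H/∂q_H = 0: 369 - 4q_H - 2(q_D + q_A) = 0.
Summing all 3 equations gives 910 − 8Q = 0, hence Q = 455/4.
Back-substituting: q_D = (228 − 455/2)/2 = 1/4, q_A = (313 − 455/2)/2 = 171/4, q_H = (369 − 455/2)/2 = 283/4.
Price P = 372 - 2·(455/4) = 289/2.
Drake's profit: (289/2 - 144)·(1/4) = 1/8.

0.13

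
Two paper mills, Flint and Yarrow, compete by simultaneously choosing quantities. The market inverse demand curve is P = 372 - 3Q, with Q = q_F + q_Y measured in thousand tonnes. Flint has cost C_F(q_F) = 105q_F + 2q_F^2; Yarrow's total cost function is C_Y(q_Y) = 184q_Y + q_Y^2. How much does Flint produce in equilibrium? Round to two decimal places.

22.14

Flint's profit: π_F = (372 - 3Q)q_F - (105q_F + 2q_F²). Setting ∂π_F/∂q_F = 0: 267 - 10q_F - 3(q_Y) = 0.
Yarrow's first-order condition: 188 - 8q_Y - 3(q_F) = 0.
So q_F = (267 - 3q_Y)/10 and q_Y = (188 - 3q_F)/8.
Solving the pair: q_F = 1572/71, q_Y = 1079/71.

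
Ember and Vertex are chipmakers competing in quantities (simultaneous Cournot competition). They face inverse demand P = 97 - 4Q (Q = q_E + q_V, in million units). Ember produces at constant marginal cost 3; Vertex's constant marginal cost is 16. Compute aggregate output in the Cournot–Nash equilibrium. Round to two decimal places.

Ember's profit: π_E = (97 - 4Q)q_E - (3q_E). Setting ∂π_E/∂q_E = 0: 94 - 8q_E - 4(q_V) = 0.
Vertex's profit: π_V = (97 - 4Q)q_V - (16q_V). Setting ∂π_V/∂q_V = 0: 81 - 8q_V - 4(q_E) = 0.
Rearranging gives the reaction functions q_E = (94 - 4q_V)/8 and q_V = (81 - 4q_E)/8.
Solving the pair: q_E = 107/12, q_V = 17/3.
Total output Q = 107/12 + 17/3 = 175/12.

14.58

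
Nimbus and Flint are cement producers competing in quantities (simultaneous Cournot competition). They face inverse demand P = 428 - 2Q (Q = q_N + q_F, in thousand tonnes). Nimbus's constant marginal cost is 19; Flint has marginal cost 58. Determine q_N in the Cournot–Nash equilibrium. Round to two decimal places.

74.67

Nimbus's profit: π_N = (428 - 2Q)q_N - (19q_N). Setting ∂π_N/∂q_N = 0: 409 - 4q_N - 2(q_F) = 0.
Flint's first-order condition: 370 - 4q_F - 2(q_N) = 0.
Best responses: q_N = (409 - 2q_F)/4, q_F = (370 - 2q_N)/4.
Substituting one into the other gives q_N = 224/3 and q_F = 331/6.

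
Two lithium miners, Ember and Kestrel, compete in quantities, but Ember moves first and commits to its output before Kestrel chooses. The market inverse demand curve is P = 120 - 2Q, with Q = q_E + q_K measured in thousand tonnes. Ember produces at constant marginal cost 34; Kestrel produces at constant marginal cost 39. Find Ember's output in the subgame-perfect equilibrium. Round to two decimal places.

Solve by backward induction. Given q_E, the follower Kestrel maximises π_K = (120 - 2q_E - 2q_K)q_K - 39q_K.
Follower FOC: 81 - 2q_E - 4q_K = 0, so q_K(q_E) = (81 - 2q_E)/4.
Ember substitutes q_K(q_E) into its own profit: π_E = q_E(120 - 2q_E - (81 - 2q_E)/2) - 34q_E = (159/2 - q_E)q_E - 34q_E.
The leader's first-order condition 91/2 - 2q_E = 0 yields q_E = 91/4.
Then q_K = (81 - 2·(91/4))/4 = 71/8.

22.75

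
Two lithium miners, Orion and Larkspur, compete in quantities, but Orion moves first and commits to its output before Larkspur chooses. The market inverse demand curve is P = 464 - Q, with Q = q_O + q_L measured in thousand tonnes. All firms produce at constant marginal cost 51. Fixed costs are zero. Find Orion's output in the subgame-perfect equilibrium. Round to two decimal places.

Solve by backward induction. Given q_O, the follower Larkspur maximises π_L = (464 - q_O - q_L)q_L - 51q_L.
∂π_L/∂q_L = 413 - q_O - 2q_L = 0 gives the reaction function q_L = (413 - q_O)/2.
Orion substitutes q_L(q_O) into its own profit: π_O = q_O(464 - q_O - (413 - q_O)/2) - 51q_O = (515/2 - (1/2)q_O)q_O - 51q_O.
Leader FOC: 413/2 - q_O = 0, so q_O = 413/2.
Then q_L = (413 - 413/2)/2 = 413/4.

206.50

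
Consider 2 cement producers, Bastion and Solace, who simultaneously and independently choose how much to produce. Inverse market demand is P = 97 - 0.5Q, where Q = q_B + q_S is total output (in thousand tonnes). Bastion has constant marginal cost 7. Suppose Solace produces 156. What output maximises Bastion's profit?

With the rival's output fixed at 156, Bastion's profit is π_B = (97 - (1/2)·156 - (1/2)q_B)q_B - (7q_B) = (19 - (1/2)q_B)q_B - (7q_B).
∂π_B/∂q_B = 12 - q_B = 0, so q_B = 12.

12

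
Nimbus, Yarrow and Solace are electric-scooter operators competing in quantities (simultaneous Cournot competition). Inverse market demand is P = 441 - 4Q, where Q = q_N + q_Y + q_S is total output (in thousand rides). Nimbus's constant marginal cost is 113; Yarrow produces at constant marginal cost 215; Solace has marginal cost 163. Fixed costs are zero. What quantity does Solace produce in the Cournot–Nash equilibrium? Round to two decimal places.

Nimbus's profit: π_N = (441 - 4Q)q_N - (113q_N). Setting ∂π_N/∂q_N = 0: 328 - 8q_N - 4(q_Y + q_S) = 0.
Yarrow's first-order condition: 226 - 8q_Y - 4(q_N + q_S) = 0.
Solace's profit: π_S = (441 - 4Q)q_S - (163q_S). Setting ∂π_S/∂q_S = 0: 278 - 8q_S - 4(q_N + q_Y) = 0.
Adding the 3 first-order conditions: 832 − 16Q = 0, so Q = 52.
Back-substituting: q_N = (328 − 208)/4 = 30, q_Y = (226 − 208)/4 = 9/2, q_S = (278 − 208)/4 = 35/2.

17.50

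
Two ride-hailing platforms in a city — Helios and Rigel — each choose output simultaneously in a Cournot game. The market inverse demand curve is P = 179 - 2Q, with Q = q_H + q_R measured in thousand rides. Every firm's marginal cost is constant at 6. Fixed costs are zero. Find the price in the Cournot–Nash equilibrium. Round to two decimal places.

A representative firm's profit is π_i = q_i(179 - 2Q) - 6q_i.
Setting ∂π_i/∂q_i = 0 with rivals' quantities fixed: 173 - 4q_i - 2q_j = 0.
By symmetry each firm produces the same amount; substituting q_j = q_i yields q_i = 173/6.
Total output Q = 173/3, so price P = 179 - 2·(173/3) = 191/3.

63.67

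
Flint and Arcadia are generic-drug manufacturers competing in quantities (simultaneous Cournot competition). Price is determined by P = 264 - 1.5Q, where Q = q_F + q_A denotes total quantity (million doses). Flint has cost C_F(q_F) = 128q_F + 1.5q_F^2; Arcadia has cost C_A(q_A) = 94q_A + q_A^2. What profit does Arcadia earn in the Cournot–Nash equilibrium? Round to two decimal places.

2161.69

Flint's profit: π_F = (264 - 1.5Q)q_F - (128q_F + (3/2)q_F²). Setting ∂π_F/∂q_F = 0: 136 - 6q_F - (3/2)(q_A) = 0.
Arcadia's first-order condition: 170 - 5q_A - (3/2)(q_F) = 0.
So q_F = (136 - (3/2)q_A)/6 and q_A = (170 - (3/2)q_F)/5.
Substituting one into the other gives q_F = 1700/111 and q_A = 1088/37.
Price P = 264 - (3/2)·44.7207 = 196.9189.
Arcadia's profit: 196.9189·(1088/37) - 94·(1088/37) - (1088/37)² = 2161.6947.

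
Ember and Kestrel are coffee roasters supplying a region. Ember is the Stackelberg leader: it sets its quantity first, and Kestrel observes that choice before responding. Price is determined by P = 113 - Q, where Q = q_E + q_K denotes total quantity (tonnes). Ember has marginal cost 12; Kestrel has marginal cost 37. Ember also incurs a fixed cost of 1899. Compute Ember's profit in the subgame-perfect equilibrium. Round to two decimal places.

85.50

Solve by backward induction. Given q_E, the follower Kestrel maximises π_K = (113 - q_E - q_K)q_K - 37q_K.
Setting the follower's marginal profit to zero, 76 - q_E - 2q_K = 0, i.e. q_K = (76 - q_E)/2.
Ember substitutes q_K(q_E) into its own profit: π_E = q_E(113 - q_E - (76 - q_E)/2) - 12q_E = (75 - (1/2)q_E)q_E - 12q_E.
Leader FOC: 63 - q_E = 0, so q_E = 63.
Then q_K = (76 - 63)/2 = 13/2.
Price P = 113 - 139/2 = 87/2.
Ember's profit: (87/2 - 12)·63 - 1899 = 171/2.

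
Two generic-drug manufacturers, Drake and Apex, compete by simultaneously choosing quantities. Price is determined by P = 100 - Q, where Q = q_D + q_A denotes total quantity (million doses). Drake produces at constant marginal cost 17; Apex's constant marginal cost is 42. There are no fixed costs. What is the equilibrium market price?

Drake's profit: π_D = (100 - Q)q_D - (17q_D). Setting ∂π_D/∂q_D = 0: 83 - 2q_D - (q_A) = 0.
Apex's first-order condition: 58 - 2q_A - (q_D) = 0.
Rearranging gives the reaction functions q_D = (83 - q_A)/2 and q_A = (58 - q_D)/2.
Substituting one into the other gives q_D = 36 and q_A = 11.
Total output Q = 47, so price P = 100 - 47 = 53.

53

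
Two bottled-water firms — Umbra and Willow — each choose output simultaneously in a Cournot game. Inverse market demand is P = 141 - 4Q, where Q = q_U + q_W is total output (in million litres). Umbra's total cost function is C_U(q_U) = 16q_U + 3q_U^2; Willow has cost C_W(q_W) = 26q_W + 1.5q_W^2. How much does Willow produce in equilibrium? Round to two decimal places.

8.04

Umbra's profit: π_U = (141 - 4Q)q_U - (16q_U + 3q_U²). Setting ∂π_U/∂q_U = 0: 125 - 14q_U - 4(q_W) = 0.
Willow's first-order condition: 115 - 11q_W - 4(q_U) = 0.
Rearranging gives the reaction functions q_U = (125 - 4q_W)/14 and q_W = (115 - 4q_U)/11.
Solving the pair: q_U = 305/46, q_W = 185/23.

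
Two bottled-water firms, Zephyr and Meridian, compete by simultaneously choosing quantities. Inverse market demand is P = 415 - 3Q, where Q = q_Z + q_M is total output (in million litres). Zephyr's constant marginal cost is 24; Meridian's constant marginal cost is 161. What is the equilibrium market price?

200

Zephyr's profit: π_Z = (415 - 3Q)q_Z - (24q_Z). Setting ∂π_Z/∂q_Z = 0: 391 - 6q_Z - 3(q_M) = 0.
Meridian's first-order condition: 254 - 6q_M - 3(q_Z) = 0.
Rearranging gives the reaction functions q_Z = (391 - 3q_M)/6 and q_M = (254 - 3q_Z)/6.
Solving the pair: q_Z = 176/3, q_M = 13.
Total output Q = 215/3, so price P = 415 - 3·(215/3) = 200.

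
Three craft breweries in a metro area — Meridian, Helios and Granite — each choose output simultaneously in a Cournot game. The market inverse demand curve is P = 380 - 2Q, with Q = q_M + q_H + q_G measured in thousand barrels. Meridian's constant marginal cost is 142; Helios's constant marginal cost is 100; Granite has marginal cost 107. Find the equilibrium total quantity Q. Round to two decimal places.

Meridian's profit: π_M = (380 - 2Q)q_M - (142q_M). Setting ∂π_M/∂q_M = 0: 238 - 4q_M - 2(q_H + q_G) = 0.
Helios's profit: π_H = (380 - 2Q)q_H - (100q_H). Setting ∂π_H/∂q_H = 0: 280 - 4q_H - 2(q_M + q_G) = 0.
Granite's profit: π_G = (380 - 2Q)q_G - (107q_G). Setting ∂π_G/∂q_G = 0: 273 - 4q_G - 2(q_M + q_H) = 0.
Adding the 3 first-order conditions: 791 − 8Q = 0, so Q = 791/8.
Back-substituting: q_M = (238 − 791/4)/2 = 161/8, q_H = (280 − 791/4)/2 = 329/8, q_G = (273 − 791/4)/2 = 301/8.
Total output Q = 161/8 + 329/8 + 301/8 = 791/8.

98.88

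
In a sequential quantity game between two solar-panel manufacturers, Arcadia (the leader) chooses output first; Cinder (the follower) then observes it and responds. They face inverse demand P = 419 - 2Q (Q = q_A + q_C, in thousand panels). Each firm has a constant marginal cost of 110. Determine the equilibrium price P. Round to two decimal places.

The follower Cinder best-responds to any q_A: π_C = (419 - 2Q)q_C - 110q_C.
Follower FOC: 309 - 2q_A - 4q_C = 0, so q_C(q_A) = (309 - 2q_A)/4.
The leader anticipates this reaction. Substituting into P = 419 - 2Q gives P = 529/2 - q_A, so π_A = (529/2 - q_A)q_A - 110q_A.
Leader FOC: 309/2 - 2q_A = 0, so q_A = 309/4.
Then q_C = (309 - 2·(309/4))/4 = 309/8.
Total output Q = 927/8, so price P = 419 - 2·(927/8) = 749/4.

187.25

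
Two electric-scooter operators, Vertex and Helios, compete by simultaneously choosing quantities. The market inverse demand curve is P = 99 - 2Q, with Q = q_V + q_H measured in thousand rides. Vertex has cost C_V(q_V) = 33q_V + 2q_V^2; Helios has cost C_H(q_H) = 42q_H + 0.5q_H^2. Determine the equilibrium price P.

69

Vertex's profit: π_V = (99 - 2Q)q_V - (33q_V + 2q_V²). Setting ∂π_V/∂q_V = 0: 66 - 8q_V - 2(q_H) = 0.
Helios's profit: π_H = (99 - 2Q)q_H - (42q_H + (1/2)q_H²). Setting ∂π_H/∂q_H = 0: 57 - 5q_H - 2(q_V) = 0.
Rearranging gives the reaction functions q_V = (66 - 2q_H)/8 and q_H = (57 - 2q_V)/5.
Substituting one into the other gives q_V = 6 and q_H = 9.
Total output Q = 15, so price P = 99 - 2·15 = 69.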